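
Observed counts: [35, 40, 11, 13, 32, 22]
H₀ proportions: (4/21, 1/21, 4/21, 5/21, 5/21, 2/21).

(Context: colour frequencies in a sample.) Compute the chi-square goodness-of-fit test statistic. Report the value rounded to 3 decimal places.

test statistic = 178.759

n = 153; E_i = n·p_i = [29.14, 7.29, 29.14, 36.43, 36.43, 14.57]
χ² = (35−29.14)²/29.14 + (40−7.29)²/7.29 + (11−29.14)²/29.14 + (13−36.43)²/36.43 + (32−36.43)²/36.43 + (22−14.57)²/14.57 = 178.7588
df = 5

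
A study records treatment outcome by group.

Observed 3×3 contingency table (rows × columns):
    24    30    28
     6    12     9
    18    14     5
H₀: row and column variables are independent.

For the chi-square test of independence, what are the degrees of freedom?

df = (r−1)(c−1) = (3−1)·(3−1) = 4

degrees of freedom = 4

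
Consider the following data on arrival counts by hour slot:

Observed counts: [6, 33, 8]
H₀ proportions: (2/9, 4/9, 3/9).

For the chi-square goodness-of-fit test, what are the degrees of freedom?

df = k − 1 = 3 − 1 = 2

degrees of freedom = 2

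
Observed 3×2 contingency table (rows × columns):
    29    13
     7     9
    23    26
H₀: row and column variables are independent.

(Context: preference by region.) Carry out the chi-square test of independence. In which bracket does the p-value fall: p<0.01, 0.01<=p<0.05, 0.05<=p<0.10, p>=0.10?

p-value bracket: 0.05<=p<0.10

Row totals [42, 16, 49], col totals [59, 48], n=107
χ² = (29−23.16)²/23.16 + (13−18.84)²/18.84 + (7−8.82)²/8.82 + (9−7.18)²/7.18 + (23−27.02)²/27.02 + (26−21.98)²/21.98 = 5.4557
df = 2
p-value (upper-tail) = 0.06536
→ bracket: 0.05<=p<0.10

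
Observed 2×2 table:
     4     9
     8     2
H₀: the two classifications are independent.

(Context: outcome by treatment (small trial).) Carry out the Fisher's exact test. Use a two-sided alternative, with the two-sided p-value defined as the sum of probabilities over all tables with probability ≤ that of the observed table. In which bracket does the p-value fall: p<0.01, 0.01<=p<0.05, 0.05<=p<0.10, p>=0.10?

p-value bracket: 0.01<=p<0.05

Margins: r₁=13, r₂=10, c₁=12, c₂=11, n=23
p_obs = C(13,4)·C(10,8)/C(23,12); sum pmf over tables with pmf ≤ p_obs
p-value (two-sided) = 0.03607
→ bracket: 0.01<=p<0.05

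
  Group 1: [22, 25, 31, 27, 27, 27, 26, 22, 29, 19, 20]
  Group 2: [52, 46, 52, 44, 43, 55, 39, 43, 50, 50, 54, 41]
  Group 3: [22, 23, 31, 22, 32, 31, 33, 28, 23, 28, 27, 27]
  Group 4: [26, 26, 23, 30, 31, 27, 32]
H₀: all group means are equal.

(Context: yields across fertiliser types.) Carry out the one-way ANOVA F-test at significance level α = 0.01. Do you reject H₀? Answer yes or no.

reject H₀: yes

Group means [25.00, 47.42, 27.25, 27.86], grand mean 32.524
SSB = Σnᵢ(x̄ᵢ−x̄)² = 3770.452; SSW = ΣΣ(x−x̄ᵢ)² = 704.024
MSB = 3770.452/3 = 1256.8175; MSW = 704.024/38 = 18.5269
F = MSB/MSW = 67.8373
df = (3, 38)
p-value (upper-tail) = 0.00000
At α=0.01: p < α → reject H₀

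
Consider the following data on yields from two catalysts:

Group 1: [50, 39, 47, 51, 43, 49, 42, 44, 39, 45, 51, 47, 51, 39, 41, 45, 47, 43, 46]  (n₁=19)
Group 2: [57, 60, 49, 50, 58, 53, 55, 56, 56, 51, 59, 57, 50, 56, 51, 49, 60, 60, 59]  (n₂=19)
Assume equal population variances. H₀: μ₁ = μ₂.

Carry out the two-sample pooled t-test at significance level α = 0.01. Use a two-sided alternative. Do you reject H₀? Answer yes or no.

x̄₁=45.211, s₁=4.104, n₁=19
x̄₂=55.053, s₂=3.979, n₂=19
s_p² = [18·4.104² + 18·3.979²]/36 = 16.3363
SE = √(s_p²·(1/19+1/19)) = 1.3113
t = (45.211−55.053)/1.3113 = -7.5054
df = 36
p-value (two-sided) = 0.00000
At α=0.01: p < α → reject H₀

reject H₀: yes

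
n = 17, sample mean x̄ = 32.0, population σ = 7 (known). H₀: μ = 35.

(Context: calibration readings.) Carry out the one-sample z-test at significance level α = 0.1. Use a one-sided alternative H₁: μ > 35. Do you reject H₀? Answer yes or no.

SE = σ/√n = 7/√17 = 1.6977
z = (x̄−μ₀)/SE = (32.0−35)/1.6977 = -1.7670
p-value (one-sided, H₁ greater) = 0.96139
At α=0.1: p ≥ α → fail to reject H₀

reject H₀: no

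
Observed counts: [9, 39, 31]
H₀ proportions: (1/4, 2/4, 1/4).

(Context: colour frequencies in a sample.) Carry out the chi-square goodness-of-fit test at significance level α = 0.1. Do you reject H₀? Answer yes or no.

n = 79; E_i = n·p_i = [19.75, 39.50, 19.75]
χ² = (9−19.75)²/19.75 + (39−39.50)²/39.50 + (31−19.75)²/19.75 = 12.2658
df = 2
p-value (upper-tail) = 0.00217
At α=0.1: p < α → reject H₀

reject H₀: yes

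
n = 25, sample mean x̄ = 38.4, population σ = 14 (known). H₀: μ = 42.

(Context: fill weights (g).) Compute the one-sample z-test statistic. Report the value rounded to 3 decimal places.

SE = σ/√n = 14/√25 = 2.8000
z = (x̄−μ₀)/SE = (38.4−42)/2.8000 = -1.2857

test statistic = -1.286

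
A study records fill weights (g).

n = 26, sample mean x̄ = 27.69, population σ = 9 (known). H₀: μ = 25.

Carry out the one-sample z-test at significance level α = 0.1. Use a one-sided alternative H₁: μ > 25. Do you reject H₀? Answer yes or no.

reject H₀: yes

SE = σ/√n = 9/√26 = 1.7650
z = (x̄−μ₀)/SE = (27.69−25)/1.7650 = 1.5240
p-value (one-sided, H₁ greater) = 0.06375
At α=0.1: p < α → reject H₀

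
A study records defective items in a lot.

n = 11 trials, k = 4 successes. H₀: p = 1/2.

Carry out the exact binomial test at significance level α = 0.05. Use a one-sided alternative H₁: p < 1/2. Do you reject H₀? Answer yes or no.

reject H₀: no

Exact binomial: n=11, k=4, p₀=1/2=0.5000
P(X≤4) from Σ C(n,i)·p₀^i·(1−p₀)^(n−i)
p-value (one-sided, H₁ less) = 0.27441
At α=0.05: p ≥ α → fail to reject H₀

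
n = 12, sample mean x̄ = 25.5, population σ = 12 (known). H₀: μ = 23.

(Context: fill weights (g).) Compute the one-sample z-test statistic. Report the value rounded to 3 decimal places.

test statistic = 0.722

SE = σ/√n = 12/√12 = 3.4641
z = (x̄−μ₀)/SE = (25.5−23)/3.4641 = 0.7217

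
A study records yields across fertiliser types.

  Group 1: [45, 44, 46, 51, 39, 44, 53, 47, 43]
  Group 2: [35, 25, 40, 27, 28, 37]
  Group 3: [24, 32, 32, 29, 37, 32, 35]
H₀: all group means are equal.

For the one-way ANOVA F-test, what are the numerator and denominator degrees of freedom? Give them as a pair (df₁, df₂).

k = 3 groups, N = 22 total
df = (k−1, N−k) = (3−1, 22−3) = (2, 19)

degrees of freedom = [2, 19]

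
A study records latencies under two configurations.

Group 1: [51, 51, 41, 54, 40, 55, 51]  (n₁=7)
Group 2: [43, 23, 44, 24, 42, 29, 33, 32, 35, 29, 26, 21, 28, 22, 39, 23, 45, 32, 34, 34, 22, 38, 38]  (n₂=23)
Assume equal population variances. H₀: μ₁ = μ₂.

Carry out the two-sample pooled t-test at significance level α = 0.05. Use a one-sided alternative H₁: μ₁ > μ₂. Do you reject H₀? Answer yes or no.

reject H₀: yes

x̄₁=49.000, s₁=6.028, n₁=7
x̄₂=32.000, s₂=7.657, n₂=23
s_p² = [6·6.028² + 22·7.657²]/28 = 53.8571
SE = √(s_p²·(1/7+1/23)) = 3.1679
t = (49.000−32.000)/3.1679 = 5.3664
df = 28
p-value (one-sided, H₁ greater) = 0.00001
At α=0.05: p < α → reject H₀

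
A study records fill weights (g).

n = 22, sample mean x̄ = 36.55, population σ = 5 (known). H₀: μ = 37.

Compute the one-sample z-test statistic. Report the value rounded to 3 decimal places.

test statistic = -0.422

SE = σ/√n = 5/√22 = 1.0660
z = (x̄−μ₀)/SE = (36.55−37)/1.0660 = -0.4221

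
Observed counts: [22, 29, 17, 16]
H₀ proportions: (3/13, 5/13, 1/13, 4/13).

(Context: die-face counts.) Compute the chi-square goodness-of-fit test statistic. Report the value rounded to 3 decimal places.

n = 84; E_i = n·p_i = [19.38, 32.31, 6.46, 25.85]
χ² = (22−19.38)²/19.38 + (29−32.31)²/32.31 + (17−6.46)²/6.46 + (16−25.85)²/25.85 = 21.6302
df = 3

test statistic = 21.630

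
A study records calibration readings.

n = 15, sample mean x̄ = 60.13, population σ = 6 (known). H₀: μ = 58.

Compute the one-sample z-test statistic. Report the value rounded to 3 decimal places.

SE = σ/√n = 6/√15 = 1.5492
z = (x̄−μ₀)/SE = (60.13−58)/1.5492 = 1.3749

test statistic = 1.375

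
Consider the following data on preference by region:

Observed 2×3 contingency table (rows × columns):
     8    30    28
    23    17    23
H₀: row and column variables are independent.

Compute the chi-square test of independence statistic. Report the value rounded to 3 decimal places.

test statistic = 11.280

Row totals [66, 63], col totals [31, 47, 51], n=129
χ² = (8−15.86)²/15.86 + (30−24.05)²/24.05 + (28−26.09)²/26.09 + (23−15.14)²/15.14 + (17−22.95)²/22.95 + (23−24.91)²/24.91 = 11.2803
df = 2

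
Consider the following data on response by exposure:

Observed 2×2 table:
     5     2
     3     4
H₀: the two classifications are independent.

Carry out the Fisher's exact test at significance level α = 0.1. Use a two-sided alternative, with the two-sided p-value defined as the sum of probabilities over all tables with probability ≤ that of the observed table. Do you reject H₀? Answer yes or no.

reject H₀: no

Margins: r₁=7, r₂=7, c₁=8, c₂=6, n=14
p_obs = C(7,5)·C(7,3)/C(14,8); sum pmf over tables with pmf ≤ p_obs
p-value (two-sided) = 0.59207
At α=0.1: p ≥ α → fail to reject H₀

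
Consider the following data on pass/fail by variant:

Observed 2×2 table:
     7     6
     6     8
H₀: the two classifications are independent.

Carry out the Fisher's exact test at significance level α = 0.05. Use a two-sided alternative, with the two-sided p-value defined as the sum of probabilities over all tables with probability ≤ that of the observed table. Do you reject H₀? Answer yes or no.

reject H₀: no

Margins: r₁=13, r₂=14, c₁=13, c₂=14, n=27
p_obs = C(13,7)·C(14,6)/C(27,13); sum pmf over tables with pmf ≤ p_obs
p-value (two-sided) = 0.70639
At α=0.05: p ≥ α → fail to reject H₀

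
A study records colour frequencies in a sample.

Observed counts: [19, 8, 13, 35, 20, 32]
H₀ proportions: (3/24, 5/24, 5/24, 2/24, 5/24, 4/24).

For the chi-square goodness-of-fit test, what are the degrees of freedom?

degrees of freedom = 5

df = k − 1 = 6 − 1 = 5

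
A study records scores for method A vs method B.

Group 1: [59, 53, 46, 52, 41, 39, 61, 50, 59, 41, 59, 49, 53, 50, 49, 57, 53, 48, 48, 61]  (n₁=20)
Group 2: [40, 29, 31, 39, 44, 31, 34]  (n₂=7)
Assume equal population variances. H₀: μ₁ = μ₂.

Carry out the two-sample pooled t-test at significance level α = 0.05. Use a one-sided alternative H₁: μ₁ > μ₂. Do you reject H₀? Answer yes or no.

x̄₁=51.400, s₁=6.628, n₁=20
x̄₂=35.429, s₂=5.623, n₂=7
s_p² = [19·6.628² + 6·5.623²]/25 = 40.9806
SE = √(s_p²·(1/20+1/7)) = 2.8113
t = (51.400−35.429)/2.8113 = 5.6812
df = 25
p-value (one-sided, H₁ greater) = 0.00000
At α=0.05: p < α → reject H₀

reject H₀: yes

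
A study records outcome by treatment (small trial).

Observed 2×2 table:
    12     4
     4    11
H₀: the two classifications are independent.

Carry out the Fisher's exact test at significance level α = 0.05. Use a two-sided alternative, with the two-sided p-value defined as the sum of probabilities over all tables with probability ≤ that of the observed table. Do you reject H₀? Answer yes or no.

reject H₀: yes

Margins: r₁=16, r₂=15, c₁=16, c₂=15, n=31
p_obs = C(16,12)·C(15,4)/C(31,16); sum pmf over tables with pmf ≤ p_obs
p-value (two-sided) = 0.01211
At α=0.05: p < α → reject H₀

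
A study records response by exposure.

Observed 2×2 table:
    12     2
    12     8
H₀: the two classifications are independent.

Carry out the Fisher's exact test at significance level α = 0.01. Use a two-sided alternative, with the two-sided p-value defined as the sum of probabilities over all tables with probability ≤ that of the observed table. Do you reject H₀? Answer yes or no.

reject H₀: no

Margins: r₁=14, r₂=20, c₁=24, c₂=10, n=34
p_obs = C(14,12)·C(20,12)/C(34,24); sum pmf over tables with pmf ≤ p_obs
p-value (two-sided) = 0.14126
At α=0.01: p ≥ α → fail to reject H₀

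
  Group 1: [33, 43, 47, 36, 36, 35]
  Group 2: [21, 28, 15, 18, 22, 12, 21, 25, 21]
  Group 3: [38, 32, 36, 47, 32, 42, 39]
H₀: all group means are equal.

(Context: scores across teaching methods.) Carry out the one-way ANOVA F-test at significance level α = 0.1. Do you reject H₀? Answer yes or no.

reject H₀: yes

Group means [38.33, 20.33, 38.00], grand mean 30.864
SSB = Σnᵢ(x̄ᵢ−x̄)² = 1689.258; SSW = ΣΣ(x−x̄ᵢ)² = 509.333
MSB = 1689.258/2 = 844.6288; MSW = 509.333/19 = 26.8070
F = MSB/MSW = 31.5077
df = (2, 19)
p-value (upper-tail) = 0.00000
At α=0.1: p < α → reject H₀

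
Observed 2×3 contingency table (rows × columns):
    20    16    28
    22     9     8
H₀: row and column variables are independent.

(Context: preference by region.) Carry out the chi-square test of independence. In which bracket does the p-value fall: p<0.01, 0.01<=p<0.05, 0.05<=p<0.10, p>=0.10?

Row totals [64, 39], col totals [42, 25, 36], n=103
χ² = (20−26.10)²/26.10 + (16−15.53)²/15.53 + (28−22.37)²/22.37 + (22−15.90)²/15.90 + (9−9.47)²/9.47 + (8−13.63)²/13.63 = 7.5427
df = 2
p-value (upper-tail) = 0.02302
→ bracket: 0.01<=p<0.05

p-value bracket: 0.01<=p<0.05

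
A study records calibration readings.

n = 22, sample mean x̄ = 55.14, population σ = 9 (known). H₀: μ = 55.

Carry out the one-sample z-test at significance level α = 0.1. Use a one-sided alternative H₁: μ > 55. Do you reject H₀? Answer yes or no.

reject H₀: no

SE = σ/√n = 9/√22 = 1.9188
z = (x̄−μ₀)/SE = (55.14−55)/1.9188 = 0.0730
p-value (one-sided, H₁ greater) = 0.47092
At α=0.1: p ≥ α → fail to reject H₀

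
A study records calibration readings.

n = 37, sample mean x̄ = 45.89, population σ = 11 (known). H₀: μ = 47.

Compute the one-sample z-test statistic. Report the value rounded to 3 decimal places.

SE = σ/√n = 11/√37 = 1.8084
z = (x̄−μ₀)/SE = (45.89−47)/1.8084 = -0.6138

test statistic = -0.614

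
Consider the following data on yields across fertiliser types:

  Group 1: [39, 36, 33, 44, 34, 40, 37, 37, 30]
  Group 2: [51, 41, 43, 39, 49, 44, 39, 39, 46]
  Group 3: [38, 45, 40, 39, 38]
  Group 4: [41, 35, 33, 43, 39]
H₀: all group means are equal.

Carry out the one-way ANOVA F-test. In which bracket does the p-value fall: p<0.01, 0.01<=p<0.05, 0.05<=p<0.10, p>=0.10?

p-value bracket: 0.01<=p<0.05

Group means [36.67, 43.44, 40.00, 38.20], grand mean 39.714
SSB = Σnᵢ(x̄ᵢ−x̄)² = 220.692; SSW = ΣΣ(x−x̄ᵢ)² = 399.022
MSB = 220.692/3 = 73.5640; MSW = 399.022/24 = 16.6259
F = MSB/MSW = 4.4247
df = (3, 24)
p-value (upper-tail) = 0.01301
→ bracket: 0.01<=p<0.05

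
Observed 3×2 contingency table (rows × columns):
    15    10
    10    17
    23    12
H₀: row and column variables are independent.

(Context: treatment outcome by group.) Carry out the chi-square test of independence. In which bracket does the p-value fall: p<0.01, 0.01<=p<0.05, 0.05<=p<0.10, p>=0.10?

Row totals [25, 27, 35], col totals [48, 39], n=87
χ² = (15−13.79)²/13.79 + (10−11.21)²/11.21 + (10−14.90)²/14.90 + (17−12.10)²/12.10 + (23−19.31)²/19.31 + (12−15.69)²/15.69 = 5.3987
df = 2
p-value (upper-tail) = 0.06725
→ bracket: 0.05<=p<0.10

p-value bracket: 0.05<=p<0.10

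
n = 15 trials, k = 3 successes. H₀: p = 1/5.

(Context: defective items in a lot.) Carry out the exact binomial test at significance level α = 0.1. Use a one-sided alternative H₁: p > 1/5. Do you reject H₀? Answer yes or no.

Exact binomial: n=15, k=3, p₀=1/5=0.2000
P(X≥3) from Σ C(n,i)·p₀^i·(1−p₀)^(n−i)
p-value (one-sided, H₁ greater) = 0.60198
At α=0.1: p ≥ α → fail to reject H₀

reject H₀: no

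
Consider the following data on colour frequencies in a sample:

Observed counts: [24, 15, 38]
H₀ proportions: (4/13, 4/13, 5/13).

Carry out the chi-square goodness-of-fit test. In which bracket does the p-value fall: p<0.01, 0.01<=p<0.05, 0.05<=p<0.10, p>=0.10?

n = 77; E_i = n·p_i = [23.69, 23.69, 29.62]
χ² = (24−23.69)²/23.69 + (15−23.69)²/23.69 + (38−29.62)²/29.62 = 5.5669
df = 2
p-value (upper-tail) = 0.06183
→ bracket: 0.05<=p<0.10

p-value bracket: 0.05<=p<0.10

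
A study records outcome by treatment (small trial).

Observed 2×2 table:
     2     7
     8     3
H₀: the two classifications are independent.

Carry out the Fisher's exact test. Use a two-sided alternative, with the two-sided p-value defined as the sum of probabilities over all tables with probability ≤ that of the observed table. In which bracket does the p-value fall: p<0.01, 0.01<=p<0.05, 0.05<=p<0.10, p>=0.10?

Margins: r₁=9, r₂=11, c₁=10, c₂=10, n=20
p_obs = C(9,2)·C(11,8)/C(20,10); sum pmf over tables with pmf ≤ p_obs
p-value (two-sided) = 0.06978
→ bracket: 0.05<=p<0.10

p-value bracket: 0.05<=p<0.10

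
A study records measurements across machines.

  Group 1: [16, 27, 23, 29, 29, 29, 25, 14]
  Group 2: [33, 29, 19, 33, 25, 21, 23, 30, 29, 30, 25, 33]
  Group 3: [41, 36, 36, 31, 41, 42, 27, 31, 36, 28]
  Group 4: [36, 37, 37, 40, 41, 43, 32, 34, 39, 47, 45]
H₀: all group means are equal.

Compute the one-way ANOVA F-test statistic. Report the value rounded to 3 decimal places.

test statistic = 17.570

Group means [24.00, 27.50, 34.90, 39.18], grand mean 31.756
SSB = Σnᵢ(x̄ᵢ−x̄)² = 1404.025; SSW = ΣΣ(x−x̄ᵢ)² = 985.536
MSB = 1404.025/3 = 468.0082; MSW = 985.536/37 = 26.6361
F = MSB/MSW = 17.5704
df = (3, 37)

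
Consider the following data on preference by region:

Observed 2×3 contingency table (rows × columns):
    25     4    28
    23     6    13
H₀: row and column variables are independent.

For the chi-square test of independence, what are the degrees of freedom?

degrees of freedom = 2

df = (r−1)(c−1) = (2−1)·(3−1) = 2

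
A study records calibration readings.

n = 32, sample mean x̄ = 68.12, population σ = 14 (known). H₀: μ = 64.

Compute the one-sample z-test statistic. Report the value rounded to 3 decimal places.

test statistic = 1.665

SE = σ/√n = 14/√32 = 2.4749
z = (x̄−μ₀)/SE = (68.12−64)/2.4749 = 1.6647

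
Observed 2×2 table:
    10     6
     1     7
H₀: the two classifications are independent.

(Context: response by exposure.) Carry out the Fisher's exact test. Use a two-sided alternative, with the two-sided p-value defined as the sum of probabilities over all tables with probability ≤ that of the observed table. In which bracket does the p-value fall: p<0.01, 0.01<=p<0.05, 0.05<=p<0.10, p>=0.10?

p-value bracket: 0.01<=p<0.05

Margins: r₁=16, r₂=8, c₁=11, c₂=13, n=24
p_obs = C(16,10)·C(8,1)/C(24,11); sum pmf over tables with pmf ≤ p_obs
p-value (two-sided) = 0.03347
→ bracket: 0.01<=p<0.05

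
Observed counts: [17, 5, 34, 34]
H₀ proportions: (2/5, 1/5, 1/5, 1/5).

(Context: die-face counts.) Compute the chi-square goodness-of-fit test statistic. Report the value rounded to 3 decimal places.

n = 90; E_i = n·p_i = [36.00, 18.00, 18.00, 18.00]
χ² = (17−36.00)²/36.00 + (5−18.00)²/18.00 + (34−18.00)²/18.00 + (34−18.00)²/18.00 = 47.8611
df = 3

test statistic = 47.861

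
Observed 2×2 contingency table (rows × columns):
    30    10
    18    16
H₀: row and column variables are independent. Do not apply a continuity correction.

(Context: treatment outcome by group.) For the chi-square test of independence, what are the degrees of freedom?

degrees of freedom = 1

df = (r−1)(c−1) = (2−1)·(2−1) = 1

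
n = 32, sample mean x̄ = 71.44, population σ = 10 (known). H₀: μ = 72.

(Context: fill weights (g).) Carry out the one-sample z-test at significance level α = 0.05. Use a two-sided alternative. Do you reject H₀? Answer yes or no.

SE = σ/√n = 10/√32 = 1.7678
z = (x̄−μ₀)/SE = (71.44−72)/1.7678 = -0.3168
p-value (two-sided) = 0.75141
At α=0.05: p ≥ α → fail to reject H₀

reject H₀: no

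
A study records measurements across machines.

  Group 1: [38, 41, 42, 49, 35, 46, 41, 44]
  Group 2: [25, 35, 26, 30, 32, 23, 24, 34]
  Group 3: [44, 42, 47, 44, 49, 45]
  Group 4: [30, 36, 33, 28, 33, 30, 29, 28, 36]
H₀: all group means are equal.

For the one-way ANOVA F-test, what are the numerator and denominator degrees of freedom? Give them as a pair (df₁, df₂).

degrees of freedom = [3, 27]

k = 4 groups, N = 31 total
df = (k−1, N−k) = (4−1, 31−4) = (3, 27)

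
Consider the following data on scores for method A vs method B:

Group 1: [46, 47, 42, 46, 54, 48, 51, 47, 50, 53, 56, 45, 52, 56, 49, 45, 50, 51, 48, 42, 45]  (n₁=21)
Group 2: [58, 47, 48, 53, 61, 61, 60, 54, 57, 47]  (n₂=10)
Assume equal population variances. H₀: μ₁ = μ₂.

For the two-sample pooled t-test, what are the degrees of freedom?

degrees of freedom = 29

df = n₁ + n₂ − 2 = 21 + 10 − 2 = 29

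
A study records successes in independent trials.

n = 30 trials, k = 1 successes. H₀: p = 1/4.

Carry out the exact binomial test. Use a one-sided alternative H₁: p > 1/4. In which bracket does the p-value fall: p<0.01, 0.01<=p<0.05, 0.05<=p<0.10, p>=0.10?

p-value bracket: p>=0.10

Exact binomial: n=30, k=1, p₀=1/4=0.2500
P(X≥1) from Σ C(n,i)·p₀^i·(1−p₀)^(n−i)
p-value (one-sided, H₁ greater) = 0.99982
→ bracket: p>=0.10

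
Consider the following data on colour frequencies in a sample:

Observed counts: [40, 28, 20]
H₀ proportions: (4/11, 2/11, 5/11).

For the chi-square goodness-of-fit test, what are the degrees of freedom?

degrees of freedom = 2

df = k − 1 = 3 − 1 = 2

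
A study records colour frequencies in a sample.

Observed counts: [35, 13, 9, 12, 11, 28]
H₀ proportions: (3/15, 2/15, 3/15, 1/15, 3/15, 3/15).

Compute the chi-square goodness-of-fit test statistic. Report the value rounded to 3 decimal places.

n = 108; E_i = n·p_i = [21.60, 14.40, 21.60, 7.20, 21.60, 21.60]
χ² = (35−21.60)²/21.60 + (13−14.40)²/14.40 + (9−21.60)²/21.60 + (12−7.20)²/7.20 + (11−21.60)²/21.60 + (28−21.60)²/21.60 = 26.0972
df = 5

test statistic = 26.097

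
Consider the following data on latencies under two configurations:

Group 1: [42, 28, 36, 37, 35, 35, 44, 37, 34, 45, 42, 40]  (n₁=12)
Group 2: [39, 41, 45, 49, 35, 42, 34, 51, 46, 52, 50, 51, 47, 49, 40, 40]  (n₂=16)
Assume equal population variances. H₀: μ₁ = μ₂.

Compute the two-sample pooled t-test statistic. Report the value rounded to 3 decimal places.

x̄₁=37.917, s₁=4.870, n₁=12
x̄₂=44.438, s₂=5.831, n₂=16
s_p² = [11·4.870² + 15·5.831²]/26 = 29.6482
SE = √(s_p²·(1/12+1/16)) = 2.0794
t = (37.917−44.438)/2.0794 = -3.1360
df = 26

test statistic = -3.136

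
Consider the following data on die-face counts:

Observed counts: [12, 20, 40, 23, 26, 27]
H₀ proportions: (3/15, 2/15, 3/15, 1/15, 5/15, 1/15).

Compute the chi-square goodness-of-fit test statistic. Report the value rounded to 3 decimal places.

n = 148; E_i = n·p_i = [29.60, 19.73, 29.60, 9.87, 49.33, 9.87]
χ² = (12−29.60)²/29.60 + (20−19.73)²/19.73 + (40−29.60)²/29.60 + (23−9.87)²/9.87 + (26−49.33)²/49.33 + (27−9.87)²/9.87 = 72.3919
df = 5

test statistic = 72.392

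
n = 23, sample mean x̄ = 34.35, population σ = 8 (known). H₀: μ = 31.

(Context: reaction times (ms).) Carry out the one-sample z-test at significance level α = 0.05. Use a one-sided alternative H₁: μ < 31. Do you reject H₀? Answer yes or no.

reject H₀: no

SE = σ/√n = 8/√23 = 1.6681
z = (x̄−μ₀)/SE = (34.35−31)/1.6681 = 2.0083
p-value (one-sided, H₁ less) = 0.97769
At α=0.05: p ≥ α → fail to reject H₀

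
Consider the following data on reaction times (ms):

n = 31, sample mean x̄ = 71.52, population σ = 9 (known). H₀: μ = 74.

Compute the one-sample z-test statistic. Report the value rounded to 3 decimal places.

SE = σ/√n = 9/√31 = 1.6164
z = (x̄−μ₀)/SE = (71.52−74)/1.6164 = -1.5342

test statistic = -1.534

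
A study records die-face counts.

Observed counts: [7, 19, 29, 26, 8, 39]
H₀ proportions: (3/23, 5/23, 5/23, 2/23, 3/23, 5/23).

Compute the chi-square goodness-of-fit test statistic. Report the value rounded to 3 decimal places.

n = 128; E_i = n·p_i = [16.70, 27.83, 27.83, 11.13, 16.70, 27.83]
χ² = (7−16.70)²/16.70 + (19−27.83)²/27.83 + (29−27.83)²/27.83 + (26−11.13)²/11.13 + (8−16.70)²/16.70 + (39−27.83)²/27.83 = 37.3604
df = 5

test statistic = 37.360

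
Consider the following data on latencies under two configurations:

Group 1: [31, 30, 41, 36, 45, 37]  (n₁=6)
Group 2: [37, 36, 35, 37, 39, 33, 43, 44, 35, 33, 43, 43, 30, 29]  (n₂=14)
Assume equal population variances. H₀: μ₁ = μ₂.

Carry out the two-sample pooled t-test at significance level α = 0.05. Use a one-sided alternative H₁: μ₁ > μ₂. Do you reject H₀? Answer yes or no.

x̄₁=36.667, s₁=5.750, n₁=6
x̄₂=36.929, s₂=4.922, n₂=14
s_p² = [5·5.750² + 13·4.922²]/18 = 26.6812
SE = √(s_p²·(1/6+1/14)) = 2.5205
t = (36.667−36.929)/2.5205 = -0.1039
df = 18
p-value (one-sided, H₁ greater) = 0.54081
At α=0.05: p ≥ α → fail to reject H₀

reject H₀: no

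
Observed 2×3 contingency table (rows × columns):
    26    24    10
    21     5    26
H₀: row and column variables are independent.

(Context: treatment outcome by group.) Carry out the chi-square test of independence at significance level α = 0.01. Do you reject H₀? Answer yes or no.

reject H₀: yes

Row totals [60, 52], col totals [47, 29, 36], n=112
χ² = (26−25.18)²/25.18 + (24−15.54)²/15.54 + (10−19.29)²/19.29 + (21−21.82)²/21.82 + (5−13.46)²/13.46 + (26−16.71)²/16.71 = 19.6200
df = 2
p-value (upper-tail) = 0.00005
At α=0.01: p < α → reject H₀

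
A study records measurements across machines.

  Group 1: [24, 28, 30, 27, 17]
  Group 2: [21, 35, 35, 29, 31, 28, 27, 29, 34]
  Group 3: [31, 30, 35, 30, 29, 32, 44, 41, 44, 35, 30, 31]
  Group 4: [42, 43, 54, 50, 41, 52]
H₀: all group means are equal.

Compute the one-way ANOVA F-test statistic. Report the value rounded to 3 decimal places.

test statistic = 18.835

Group means [25.20, 29.89, 34.33, 47.00], grand mean 34.031
SSB = Σnᵢ(x̄ᵢ−x̄)² = 1554.613; SSW = ΣΣ(x−x̄ᵢ)² = 770.356
MSB = 1554.613/3 = 518.2044; MSW = 770.356/28 = 27.5127
F = MSB/MSW = 18.8351
df = (3, 28)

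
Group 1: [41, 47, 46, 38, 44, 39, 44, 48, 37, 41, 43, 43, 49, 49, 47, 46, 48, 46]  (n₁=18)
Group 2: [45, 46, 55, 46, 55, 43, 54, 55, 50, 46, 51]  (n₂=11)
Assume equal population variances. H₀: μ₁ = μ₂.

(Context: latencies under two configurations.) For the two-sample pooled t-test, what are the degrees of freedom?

degrees of freedom = 27

df = n₁ + n₂ − 2 = 18 + 11 − 2 = 27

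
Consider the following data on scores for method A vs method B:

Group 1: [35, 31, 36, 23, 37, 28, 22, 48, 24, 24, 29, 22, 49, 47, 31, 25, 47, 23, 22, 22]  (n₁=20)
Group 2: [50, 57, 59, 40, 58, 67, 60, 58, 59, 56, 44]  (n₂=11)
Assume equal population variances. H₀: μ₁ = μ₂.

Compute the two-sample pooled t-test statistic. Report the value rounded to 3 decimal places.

test statistic = -7.044

x̄₁=31.250, s₁=9.733, n₁=20
x̄₂=55.273, s₂=7.708, n₂=11
s_p² = [19·9.733² + 10·7.708²]/29 = 82.5494
SE = √(s_p²·(1/20+1/11)) = 3.4106
t = (31.250−55.273)/3.4106 = -7.0436
df = 29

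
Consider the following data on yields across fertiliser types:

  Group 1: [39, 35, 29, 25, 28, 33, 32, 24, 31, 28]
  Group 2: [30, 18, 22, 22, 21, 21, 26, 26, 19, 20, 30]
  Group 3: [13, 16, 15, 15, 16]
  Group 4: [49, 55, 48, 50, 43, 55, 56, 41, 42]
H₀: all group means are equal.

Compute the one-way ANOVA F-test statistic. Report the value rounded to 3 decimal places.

Group means [30.40, 23.18, 15.00, 48.78], grand mean 30.657
SSB = Σnᵢ(x̄ᵢ−x̄)² = 4796.294; SSW = ΣΣ(x−x̄ᵢ)² = 641.592
MSB = 4796.294/3 = 1598.7646; MSW = 641.592/31 = 20.6965
F = MSB/MSW = 77.2480
df = (3, 31)

test statistic = 77.248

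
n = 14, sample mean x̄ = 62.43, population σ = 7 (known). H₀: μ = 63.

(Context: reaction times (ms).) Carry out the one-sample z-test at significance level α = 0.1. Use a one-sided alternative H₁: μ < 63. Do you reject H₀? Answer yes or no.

reject H₀: no

SE = σ/√n = 7/√14 = 1.8708
z = (x̄−μ₀)/SE = (62.43−63)/1.8708 = -0.3047
p-value (one-sided, H₁ less) = 0.38031
At α=0.1: p ≥ α → fail to reject H₀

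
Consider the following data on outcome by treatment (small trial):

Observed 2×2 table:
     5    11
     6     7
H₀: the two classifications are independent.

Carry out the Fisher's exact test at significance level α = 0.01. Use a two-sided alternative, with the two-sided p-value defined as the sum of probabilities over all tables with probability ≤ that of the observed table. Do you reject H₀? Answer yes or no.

reject H₀: no

Margins: r₁=16, r₂=13, c₁=11, c₂=18, n=29
p_obs = C(16,5)·C(13,6)/C(29,11); sum pmf over tables with pmf ≤ p_obs
p-value (two-sided) = 0.46568
At α=0.01: p ≥ α → fail to reject H₀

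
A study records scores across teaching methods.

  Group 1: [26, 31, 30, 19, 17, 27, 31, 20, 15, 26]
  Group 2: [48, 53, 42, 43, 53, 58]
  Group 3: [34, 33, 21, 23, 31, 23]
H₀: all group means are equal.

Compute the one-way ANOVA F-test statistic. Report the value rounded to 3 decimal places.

test statistic = 35.523

Group means [24.20, 49.50, 27.50], grand mean 32.000
SSB = Σnᵢ(x̄ᵢ−x̄)² = 2567.400; SSW = ΣΣ(x−x̄ᵢ)² = 686.600
MSB = 2567.400/2 = 1283.7000; MSW = 686.600/19 = 36.1368
F = MSB/MSW = 35.5233
df = (2, 19)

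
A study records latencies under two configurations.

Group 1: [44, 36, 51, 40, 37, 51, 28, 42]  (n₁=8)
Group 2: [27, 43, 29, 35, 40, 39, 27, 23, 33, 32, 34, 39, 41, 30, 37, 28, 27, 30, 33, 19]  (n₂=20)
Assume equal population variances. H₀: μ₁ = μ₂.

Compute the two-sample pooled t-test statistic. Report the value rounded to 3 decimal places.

x̄₁=41.125, s₁=7.754, n₁=8
x̄₂=32.300, s₂=6.325, n₂=20
s_p² = [7·7.754² + 19·6.325²]/26 = 45.4260
SE = √(s_p²·(1/8+1/20)) = 2.8195
t = (41.125−32.300)/2.8195 = 3.1300
df = 26

test statistic = 3.130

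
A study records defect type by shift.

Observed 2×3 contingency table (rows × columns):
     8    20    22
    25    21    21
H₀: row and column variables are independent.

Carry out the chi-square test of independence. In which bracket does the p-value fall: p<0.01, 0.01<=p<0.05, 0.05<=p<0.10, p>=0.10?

p-value bracket: 0.01<=p<0.05

Row totals [50, 67], col totals [33, 41, 43], n=117
χ² = (8−14.10)²/14.10 + (20−17.52)²/17.52 + (22−18.38)²/18.38 + (25−18.90)²/18.90 + (21−23.48)²/23.48 + (21−24.62)²/24.62 = 6.4718
df = 2
p-value (upper-tail) = 0.03933
→ bracket: 0.01<=p<0.05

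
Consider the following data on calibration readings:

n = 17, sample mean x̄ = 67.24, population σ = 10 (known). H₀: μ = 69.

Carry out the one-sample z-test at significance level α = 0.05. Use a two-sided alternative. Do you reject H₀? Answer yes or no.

SE = σ/√n = 10/√17 = 2.4254
z = (x̄−μ₀)/SE = (67.24−69)/2.4254 = -0.7257
p-value (two-sided) = 0.46804
At α=0.05: p ≥ α → fail to reject H₀

reject H₀: no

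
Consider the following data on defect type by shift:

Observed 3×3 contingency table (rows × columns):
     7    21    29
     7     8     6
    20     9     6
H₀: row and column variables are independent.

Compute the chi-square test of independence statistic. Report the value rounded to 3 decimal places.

Row totals [57, 21, 35], col totals [34, 38, 41], n=113
χ² = (7−17.15)²/17.15 + (21−19.17)²/19.17 + (29−20.68)²/20.68 + (7−6.32)²/6.32 + (8−7.06)²/7.06 + (6−7.62)²/7.62 + (20−10.53)²/10.53 + (9−11.77)²/11.77 + (6−12.70)²/12.70 = 22.7708
df = 4

test statistic = 22.771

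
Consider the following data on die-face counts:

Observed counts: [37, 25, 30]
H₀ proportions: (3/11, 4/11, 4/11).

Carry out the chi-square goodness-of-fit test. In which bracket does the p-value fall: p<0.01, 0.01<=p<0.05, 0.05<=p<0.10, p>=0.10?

n = 92; E_i = n·p_i = [25.09, 33.45, 33.45]
χ² = (37−25.09)²/25.09 + (25−33.45)²/33.45 + (30−33.45)²/33.45 = 8.1458
df = 2
p-value (upper-tail) = 0.01703
→ bracket: 0.01<=p<0.05

p-value bracket: 0.01<=p<0.05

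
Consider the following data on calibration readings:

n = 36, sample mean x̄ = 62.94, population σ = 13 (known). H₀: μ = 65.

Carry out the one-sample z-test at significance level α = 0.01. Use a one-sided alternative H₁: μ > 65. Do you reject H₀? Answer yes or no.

SE = σ/√n = 13/√36 = 2.1667
z = (x̄−μ₀)/SE = (62.94−65)/2.1667 = -0.9508
p-value (one-sided, H₁ greater) = 0.82914
At α=0.01: p ≥ α → fail to reject H₀

reject H₀: no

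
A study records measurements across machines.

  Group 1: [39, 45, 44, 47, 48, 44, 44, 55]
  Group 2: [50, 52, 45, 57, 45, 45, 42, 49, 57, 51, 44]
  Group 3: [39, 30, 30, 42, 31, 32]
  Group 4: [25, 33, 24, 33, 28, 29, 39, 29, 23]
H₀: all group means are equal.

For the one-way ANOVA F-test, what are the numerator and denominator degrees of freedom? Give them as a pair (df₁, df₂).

degrees of freedom = [3, 30]

k = 4 groups, N = 34 total
df = (k−1, N−k) = (4−1, 34−4) = (3, 30)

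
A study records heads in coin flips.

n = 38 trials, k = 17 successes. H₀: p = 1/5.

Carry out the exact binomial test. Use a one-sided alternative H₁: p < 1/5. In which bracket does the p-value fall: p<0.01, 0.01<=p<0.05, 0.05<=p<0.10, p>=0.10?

p-value bracket: p>=0.10

Exact binomial: n=38, k=17, p₀=1/5=0.2000
P(X≤17) from Σ C(n,i)·p₀^i·(1−p₀)^(n−i)
p-value (one-sided, H₁ less) = 0.99986
→ bracket: p>=0.10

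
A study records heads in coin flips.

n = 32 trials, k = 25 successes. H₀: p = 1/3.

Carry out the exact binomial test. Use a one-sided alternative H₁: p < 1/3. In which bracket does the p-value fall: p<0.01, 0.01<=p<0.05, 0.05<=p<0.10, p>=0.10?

p-value bracket: p>=0.10

Exact binomial: n=32, k=25, p₀=1/3=0.3333
P(X≤25) from Σ C(n,i)·p₀^i·(1−p₀)^(n−i)
p-value (one-sided, H₁ less) = 1.00000
→ bracket: p>=0.10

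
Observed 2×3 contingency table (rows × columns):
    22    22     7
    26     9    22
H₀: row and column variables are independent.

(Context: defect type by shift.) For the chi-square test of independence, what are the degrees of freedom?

df = (r−1)(c−1) = (2−1)·(3−1) = 2

degrees of freedom = 2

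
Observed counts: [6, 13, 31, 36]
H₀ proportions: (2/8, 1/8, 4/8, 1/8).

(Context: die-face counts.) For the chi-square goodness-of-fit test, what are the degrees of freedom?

degrees of freedom = 3

df = k − 1 = 4 − 1 = 3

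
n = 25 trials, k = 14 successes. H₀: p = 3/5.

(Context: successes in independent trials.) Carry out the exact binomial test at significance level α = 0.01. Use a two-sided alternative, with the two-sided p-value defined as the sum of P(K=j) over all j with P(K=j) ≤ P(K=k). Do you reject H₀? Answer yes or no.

Exact binomial: n=25, k=14, p₀=3/5=0.6000
P(X=j) = C(n,j)·p₀^j·(1−p₀)^(n−j); p = Σ P(X=j) over j with P(X=j) ≤ P(X=14)
p-value (two-sided) = 0.68776
At α=0.01: p ≥ α → fail to reject H₀

reject H₀: no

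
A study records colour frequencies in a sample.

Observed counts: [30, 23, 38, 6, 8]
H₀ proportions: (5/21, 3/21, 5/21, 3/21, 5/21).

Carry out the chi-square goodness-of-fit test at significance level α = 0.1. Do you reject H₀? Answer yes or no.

reject H₀: yes

n = 105; E_i = n·p_i = [25.00, 15.00, 25.00, 15.00, 25.00]
χ² = (30−25.00)²/25.00 + (23−15.00)²/15.00 + (38−25.00)²/25.00 + (6−15.00)²/15.00 + (8−25.00)²/25.00 = 28.9867
df = 4
p-value (upper-tail) = 0.00001
At α=0.1: p < α → reject H₀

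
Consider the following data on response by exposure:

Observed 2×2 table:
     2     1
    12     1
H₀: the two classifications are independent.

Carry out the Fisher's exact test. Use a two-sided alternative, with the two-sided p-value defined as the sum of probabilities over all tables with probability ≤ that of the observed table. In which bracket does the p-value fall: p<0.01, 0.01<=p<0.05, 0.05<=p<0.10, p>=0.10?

Margins: r₁=3, r₂=13, c₁=14, c₂=2, n=16
p_obs = C(3,2)·C(13,12)/C(16,14); sum pmf over tables with pmf ≤ p_obs
p-value (two-sided) = 0.35000
→ bracket: p>=0.10

p-value bracket: p>=0.10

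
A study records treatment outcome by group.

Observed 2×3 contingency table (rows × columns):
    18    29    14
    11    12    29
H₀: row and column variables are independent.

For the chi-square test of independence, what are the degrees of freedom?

df = (r−1)(c−1) = (2−1)·(3−1) = 2

degrees of freedom = 2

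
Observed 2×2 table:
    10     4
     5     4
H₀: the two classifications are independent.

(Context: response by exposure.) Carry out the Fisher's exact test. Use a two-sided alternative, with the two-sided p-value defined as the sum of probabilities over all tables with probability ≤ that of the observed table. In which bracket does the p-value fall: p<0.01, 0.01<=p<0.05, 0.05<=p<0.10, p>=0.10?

p-value bracket: p>=0.10

Margins: r₁=14, r₂=9, c₁=15, c₂=8, n=23
p_obs = C(14,10)·C(9,5)/C(23,15); sum pmf over tables with pmf ≤ p_obs
p-value (two-sided) = 0.65702
→ bracket: p>=0.10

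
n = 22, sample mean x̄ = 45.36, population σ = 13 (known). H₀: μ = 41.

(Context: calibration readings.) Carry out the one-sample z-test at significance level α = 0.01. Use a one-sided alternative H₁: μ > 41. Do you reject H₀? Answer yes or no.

reject H₀: no

SE = σ/√n = 13/√22 = 2.7716
z = (x̄−μ₀)/SE = (45.36−41)/2.7716 = 1.5731
p-value (one-sided, H₁ greater) = 0.05785
At α=0.01: p ≥ α → fail to reject H₀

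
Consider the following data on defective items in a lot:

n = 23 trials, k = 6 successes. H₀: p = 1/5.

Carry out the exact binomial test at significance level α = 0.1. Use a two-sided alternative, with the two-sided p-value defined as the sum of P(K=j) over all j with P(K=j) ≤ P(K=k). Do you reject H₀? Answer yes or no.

reject H₀: no

Exact binomial: n=23, k=6, p₀=1/5=0.2000
P(X=j) = C(n,j)·p₀^j·(1−p₀)^(n−j); p = Σ P(X=j) over j with P(X=j) ≤ P(X=6)
p-value (two-sided) = 0.43850
At α=0.1: p ≥ α → fail to reject H₀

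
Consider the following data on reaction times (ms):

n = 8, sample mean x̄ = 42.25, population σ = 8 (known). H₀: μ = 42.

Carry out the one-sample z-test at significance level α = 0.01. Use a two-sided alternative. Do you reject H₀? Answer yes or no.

SE = σ/√n = 8/√8 = 2.8284
z = (x̄−μ₀)/SE = (42.25−42)/2.8284 = 0.0884
p-value (two-sided) = 0.92957
At α=0.01: p ≥ α → fail to reject H₀

reject H₀: no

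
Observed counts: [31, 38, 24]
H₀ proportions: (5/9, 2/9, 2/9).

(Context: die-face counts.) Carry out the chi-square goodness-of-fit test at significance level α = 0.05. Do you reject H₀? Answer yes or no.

reject H₀: yes

n = 93; E_i = n·p_i = [51.67, 20.67, 20.67]
χ² = (31−51.67)²/51.67 + (38−20.67)²/20.67 + (24−20.67)²/20.67 = 23.3419
df = 2
p-value (upper-tail) = 0.00001
At α=0.05: p < α → reject H₀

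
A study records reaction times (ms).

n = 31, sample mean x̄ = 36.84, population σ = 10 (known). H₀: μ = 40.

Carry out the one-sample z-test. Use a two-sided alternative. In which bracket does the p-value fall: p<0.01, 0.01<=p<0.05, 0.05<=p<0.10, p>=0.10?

SE = σ/√n = 10/√31 = 1.7961
z = (x̄−μ₀)/SE = (36.84−40)/1.7961 = -1.7594
p-value (two-sided) = 0.07851
→ bracket: 0.05<=p<0.10

p-value bracket: 0.05<=p<0.10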